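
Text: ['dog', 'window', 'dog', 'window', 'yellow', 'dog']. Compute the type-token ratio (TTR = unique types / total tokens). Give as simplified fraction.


Tokens: 6
Unique types: ('dog', 'window', 'yellow') = 3
TTR = 3/6
Simplify: divide both by 3 -> 1/2
TTR = 1/2

1/2


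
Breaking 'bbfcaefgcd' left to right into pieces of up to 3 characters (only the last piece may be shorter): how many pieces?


'bbfcaefgcd' has 10 characters.
Chunking with max size 3:
  Chunk 1: 'bbf' (positions 0-2)
  Chunk 2: 'cae' (positions 3-5)
  Chunk 3: 'fgc' (positions 6-8)
  Chunk 4: 'd' (positions 9-9)
Total chunks: ceil(10 / 3) = 4

4


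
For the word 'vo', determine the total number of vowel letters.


Scanning each character of 'vo':
  Position 1: 'v' -> consonant (running count: 0)
  Position 2: 'o' -> vowel (running count: 1)
Total vowels: 1

1


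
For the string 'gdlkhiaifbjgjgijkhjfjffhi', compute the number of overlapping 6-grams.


String 'gdlkhiaifbjgjgijkhjfjffhi' has length L = 25.
Number of overlapping n-grams = L - n + 1
Substituting: 25 - 6 + 1 = 20

20


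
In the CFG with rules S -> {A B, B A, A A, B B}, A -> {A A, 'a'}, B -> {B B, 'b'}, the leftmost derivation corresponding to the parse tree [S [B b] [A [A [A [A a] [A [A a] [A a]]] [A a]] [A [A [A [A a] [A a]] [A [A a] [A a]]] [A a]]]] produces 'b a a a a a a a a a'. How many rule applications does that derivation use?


Every bracketed nonterminal node [X ...] in the tree is produced by exactly one rule application.
Reading the tree off as a leftmost derivation:
  Step 1: S  =>  B A   (applied S -> B A)
  Step 2: B A  =>  b A   (applied B -> b)
  Step 3: b A  =>  b A A   (applied A -> A A)
  Step 4: b A A  =>  b A A A   (applied A -> A A)
  Step 5: b A A A  =>  b A A A A   (applied A -> A A)
  Step 6: b A A A A  =>  b a A A A   (applied A -> a)
  Step 7: b a A A A  =>  b a A A A A   (applied A -> A A)
  Step 8: b a A A A A  =>  b a a A A A   (applied A -> a)
  Step 9: b a a A A A  =>  b a a a A A   (applied A -> a)
  Step 10: b a a a A A  =>  b a a a a A   (applied A -> a)
  Step 11: b a a a a A  =>  b a a a a A A   (applied A -> A A)
  Step 12: b a a a a A A  =>  b a a a a A A A   (applied A -> A A)
  Step 13: b a a a a A A A  =>  b a a a a A A A A   (applied A -> A A)
  Step 14: b a a a a A A A A  =>  b a a a a a A A A   (applied A -> a)
  Step 15: b a a a a a A A A  =>  b a a a a a a A A   (applied A -> a)
  Step 16: b a a a a a a A A  =>  b a a a a a a A A A   (applied A -> A A)
  Step 17: b a a a a a a A A A  =>  b a a a a a a a A A   (applied A -> a)
  Step 18: b a a a a a a a A A  =>  b a a a a a a a a A   (applied A -> a)
  Step 19: b a a a a a a a a A  =>  b a a a a a a a a a   (applied A -> a)
Final yield: b a a a a a a a a a
Total rewrite steps: 19

19


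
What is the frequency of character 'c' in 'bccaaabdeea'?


Scanning 'bccaaabdeea' for 'c':
  Position 1: 'c' -> MATCH (count: 1)
  Position 2: 'c' -> MATCH (count: 2)
Total occurrences of 'c': 2

2


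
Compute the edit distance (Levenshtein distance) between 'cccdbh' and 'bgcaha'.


Building DP table for s1='cccdbh' (len 6) and s2='bgcaha' (len 6):
       b  g  c  a  h  a
    0  1  2  3  4  5  6
  c 1  1  2  2  3  4  5
  c 2  2  2  2  3  4  5
  c 3  3  3  2  3  4  5
  d 4  4  4  3  3  4  5
  b 5  4  5  4  4  4  5
  h 6  5  5  5  5  4  5
Edit distance = dp[6][6] = 5

5


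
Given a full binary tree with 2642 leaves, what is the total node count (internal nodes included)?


Leaf nodes (terminals): 2642
Internal nodes = n - 1 = 2642 - 1 = 2641
Total = leaves + internal = 2642 + 2641 = 5283

5283


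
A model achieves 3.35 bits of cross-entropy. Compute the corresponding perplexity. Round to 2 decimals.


Perplexity formula: PP = 2^H
H = 3.35
PP = 2^3.35
Decompose: 2^3.35 = 2^3 * 2^0.35
2^3 = 8, 2^0.35 ~ 1.2745606
PP ~ 8 * 1.2745606 = 10.1964848
Rounded to 2 decimals: 10.20

10.20


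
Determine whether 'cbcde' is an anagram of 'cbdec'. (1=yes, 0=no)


Sort characters of 'cbcde': 'bccde'
Sort characters of 'cbdec': 'bccde'
Sorted forms match -> they ARE anagrams
Result: 1

1


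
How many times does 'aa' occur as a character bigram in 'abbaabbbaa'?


Scanning 'abbaabbbaa' for bigram 'aa':
  Position 0: 'ab' -> no
  Position 1: 'bb' -> no
  Position 2: 'ba' -> no
  Position 3: 'aa' -> MATCH
  Position 4: 'ab' -> no
  Position 5: 'bb' -> no
  Position 6: 'bb' -> no
  Position 7: 'ba' -> no
  Position 8: 'aa' -> MATCH
Total matches: 2

2


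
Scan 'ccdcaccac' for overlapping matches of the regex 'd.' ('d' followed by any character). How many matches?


Pattern: d. means 'd' followed by any character.
Scanning 'ccdcaccac' position-by-position:
  Pos 0: window 'cc' -> no
  Pos 1: window 'cd' -> no
  Pos 2: window 'dc' -> MATCH
  Pos 3: window 'ca' -> no
  Pos 4: window 'ac' -> no
  Pos 5: window 'cc' -> no
  Pos 6: window 'ca' -> no
  Pos 7: window 'ac' -> no
  Pos 8: window 'c' -> no
Total matches: 1

1


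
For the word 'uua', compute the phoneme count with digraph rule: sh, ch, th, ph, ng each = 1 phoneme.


Parsing 'uua' greedily, digraphs first:
  'u' -> vowel phoneme (phonemes so far: 1)
  'u' -> vowel phoneme (phonemes so far: 2)
  'a' -> vowel phoneme (phonemes so far: 3)
Total phonemes: 3

3


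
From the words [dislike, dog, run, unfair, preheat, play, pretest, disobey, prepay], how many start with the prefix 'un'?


Checking each word for prefix 'un':
  'dislike' -> no (count: 0)
  'dog' -> no (count: 0)
  'run' -> no (count: 0)
  'unfair' -> YES, starts with 'un' (count: 1)
  'preheat' -> no (count: 1)
  'play' -> no (count: 1)
  'pretest' -> no (count: 1)
  'disobey' -> no (count: 1)
  'prepay' -> no (count: 1)
Total with prefix 'un': 1

1


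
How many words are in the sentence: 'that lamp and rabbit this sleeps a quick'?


Counting words by splitting on spaces:
  Word 1: 'that'
  Word 2: 'lamp'
  Word 3: 'and'
  Word 4: 'rabbit'
  Word 5: 'this'
  Word 6: 'sleeps'
  Word 7: 'a'
  Word 8: 'quick'
Total words: 8

8


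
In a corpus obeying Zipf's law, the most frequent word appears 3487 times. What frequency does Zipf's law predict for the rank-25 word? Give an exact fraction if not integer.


Zipf's law: freq(rank) = f1 / rank
f1 = 3487, rank = 25
freq = 3487 / 25
GCD(3487, 25) = 1
Simplified: 3487/25

3487/25


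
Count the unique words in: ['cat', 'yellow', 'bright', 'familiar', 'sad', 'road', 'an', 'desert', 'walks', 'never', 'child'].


Listing all tokens and tracking unique types:
  Token 1: 'cat' -> NEW (unique so far: 1)
  Token 2: 'yellow' -> NEW (unique so far: 2)
  Token 3: 'bright' -> NEW (unique so far: 3)
  Token 4: 'familiar' -> NEW (unique so far: 4)
  Token 5: 'sad' -> NEW (unique so far: 5)
  Token 6: 'road' -> NEW (unique so far: 6)
  Token 7: 'an' -> NEW (unique so far: 7)
  Token 8: 'desert' -> NEW (unique so far: 8)
  Token 9: 'walks' -> NEW (unique so far: 9)
  Token 10: 'never' -> NEW (unique so far: 10)
  Token 11: 'child' -> NEW (unique so far: 11)
Unique types: ('an', 'bright', 'cat', 'child', 'desert', 'familiar', 'never', 'road', 'sad', 'walks', 'yellow')
Vocabulary size: 11

11


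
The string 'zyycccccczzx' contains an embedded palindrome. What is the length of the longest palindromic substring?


Scanning 'zyycccccczzx' for palindromic substrings.
Substring at positions 3-8: 'cccccc'.
Check: reverse('cccccc') = 'cccccc' -> palindrome confirmed.
Neighbouring characters ('y' / 'z') break symmetry, so it cannot extend further.
No longer palindromic substring exists; longest length = 6

6


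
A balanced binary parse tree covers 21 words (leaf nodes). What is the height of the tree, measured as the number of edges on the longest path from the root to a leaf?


In a balanced binary tree with n leaves the deepest leaf is ceil(log2(n)) edges below the root.
log2(21) = 4.3923
ceil(4.3923) = 5
height (edges) = 5

5


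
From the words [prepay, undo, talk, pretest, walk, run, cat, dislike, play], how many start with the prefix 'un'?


Checking each word for prefix 'un':
  'prepay' -> no (count: 0)
  'undo' -> YES, starts with 'un' (count: 1)
  'talk' -> no (count: 1)
  'pretest' -> no (count: 1)
  'walk' -> no (count: 1)
  'run' -> no (count: 1)
  'cat' -> no (count: 1)
  'dislike' -> no (count: 1)
  'play' -> no (count: 1)
Total with prefix 'un': 1

1


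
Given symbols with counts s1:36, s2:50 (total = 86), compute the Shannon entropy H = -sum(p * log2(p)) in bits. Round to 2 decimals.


Computing entropy H = -sum(p_i * log2(p_i)):
  s1: p = 36/86 = 0.4186, -p*log2(p) = 0.5259
  s2: p = 50/86 = 0.5814, -p*log2(p) = 0.4549
H = sum of terms = 0.9808
Rounded to 2 decimals: 0.98

0.98


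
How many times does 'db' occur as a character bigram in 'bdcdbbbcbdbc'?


Scanning 'bdcdbbbcbdbc' for bigram 'db':
  Position 0: 'bd' -> no
  Position 1: 'dc' -> no
  Position 2: 'cd' -> no
  Position 3: 'db' -> MATCH
  Position 4: 'bb' -> no
  Position 5: 'bb' -> no
  Position 6: 'bc' -> no
  Position 7: 'cb' -> no
  Position 8: 'bd' -> no
  Position 9: 'db' -> MATCH
  Position 10: 'bc' -> no
Total matches: 2

2


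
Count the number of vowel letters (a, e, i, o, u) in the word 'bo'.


Scanning each character of 'bo':
  Position 1: 'b' -> consonant (running count: 0)
  Position 2: 'o' -> vowel (running count: 1)
Total vowels: 1

1


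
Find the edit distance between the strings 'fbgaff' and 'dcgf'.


Building DP table for s1='fbgaff' (len 6) and s2='dcgf' (len 4):
       d  c  g  f
    0  1  2  3  4
  f 1  1  2  3  3
  b 2  2  2  3  4
  g 3  3  3  2  3
  a 4  4  4  3  3
  f 5  5  5  4  3
  f 6  6  6  5  4
Edit distance = dp[6][4] = 4

4


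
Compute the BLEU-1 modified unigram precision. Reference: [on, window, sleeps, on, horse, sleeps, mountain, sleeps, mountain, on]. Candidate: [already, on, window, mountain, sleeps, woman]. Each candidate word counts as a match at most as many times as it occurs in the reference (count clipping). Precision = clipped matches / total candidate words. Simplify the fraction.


Reference word counts: {'horse': 1, 'mountain': 2, 'on': 3, 'sleeps': 3, 'window': 1}
Checking each candidate word (with clipping):
  'already' -> not in reference -> no match (matches: 0)
  'on' -> in reference (ref count 3, used 1/3) -> match (matches: 1)
  'window' -> in reference (ref count 1, used 1/1) -> match (matches: 2)
  'mountain' -> in reference (ref count 2, used 1/2) -> match (matches: 3)
  'sleeps' -> in reference (ref count 3, used 1/3) -> match (matches: 4)
  'woman' -> not in reference -> no match (matches: 4)
Clipped matches: 4, Candidate length: 6
Precision = 4/6 = 2/3

2/3


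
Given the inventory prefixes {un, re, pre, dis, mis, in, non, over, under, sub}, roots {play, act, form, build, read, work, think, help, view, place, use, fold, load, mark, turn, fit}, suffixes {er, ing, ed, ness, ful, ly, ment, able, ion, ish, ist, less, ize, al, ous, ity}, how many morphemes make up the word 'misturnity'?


Segmenting 'misturnity' against the inventory:
  'mis' -> prefix (morpheme 1)
  'turn' -> root (morpheme 2)
  'ity' -> suffix (morpheme 3)
Total morphemes: 3

3


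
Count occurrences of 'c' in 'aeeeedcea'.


Scanning 'aeeeedcea' for 'c':
  Position 6: 'c' -> MATCH (count: 1)
Total occurrences of 'c': 1

1


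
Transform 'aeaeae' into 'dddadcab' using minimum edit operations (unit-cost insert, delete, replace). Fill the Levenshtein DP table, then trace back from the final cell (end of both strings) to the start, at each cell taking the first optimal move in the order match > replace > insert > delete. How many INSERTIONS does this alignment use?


Edit distance = 6. Backtracking from cell (6, 8) with preference match > replace > insert > delete,
then listing the resulting alignment 'aeaeae' -> 'dddadcab' left to right:
  Step 1: insert 'd' [insertion #1]
  Step 2: replace a->d
  Step 3: replace e->d
  Step 4: keep 'a'
  Step 5: insert 'd' [insertion #2]
  Step 6: replace e->c
  Step 7: keep 'a'
  Step 8: replace e->b
Total insertions: 2

2


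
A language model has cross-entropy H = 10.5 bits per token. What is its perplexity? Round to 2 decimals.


Perplexity formula: PP = 2^H
H = 10.5
PP = 2^10.5
Decompose: 2^10.5 = 2^10 * 2^0.5 = 2^10 * sqrt(2)
2^10 = 1024, sqrt(2) ~ 1.4142136
PP ~ 1024 * 1.4142136 = 1448.1547264
Rounded to 2 decimals: 1448.15

1448.15


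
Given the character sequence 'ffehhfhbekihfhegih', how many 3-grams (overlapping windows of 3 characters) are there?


String 'ffehhfhbekihfhegih' has length L = 18.
Number of overlapping n-grams = L - n + 1
Substituting: 18 - 3 + 1 = 16

16


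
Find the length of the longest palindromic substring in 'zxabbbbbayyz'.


Scanning 'zxabbbbbayyz' for palindromic substrings.
Substring at positions 2-8: 'abbbbba'.
Check: reverse('abbbbba') = 'abbbbba' -> palindrome confirmed.
Neighbouring characters ('x' / 'y') break symmetry, so it cannot extend further.
No longer palindromic substring exists; longest length = 7

7


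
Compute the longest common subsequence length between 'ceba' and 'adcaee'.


DP table for LCS of 'ceba' and 'adcaee':
       a  d  c  a  e  e
    0  0  0  0  0  0  0
  c 0  0  0  1  1  1  1
  e 0  0  0  1  1  2  2
  b 0  0  0  1  1  2  2
  a 0  1  1  1  2  2  2
LCS: 'ce'
LCS length = 2

2


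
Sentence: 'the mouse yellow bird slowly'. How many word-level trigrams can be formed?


Word trigrams from [5] words:
  Trigram 1: (the mouse yellow)
  Trigram 2: (mouse yellow bird)
  Trigram 3: (yellow bird slowly)
Total word trigrams: 5 - 2 = 3

3


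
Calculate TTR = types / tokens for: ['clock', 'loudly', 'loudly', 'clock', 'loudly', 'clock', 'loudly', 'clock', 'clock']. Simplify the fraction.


Tokens: 9
Unique types: ('clock', 'loudly') = 2
TTR = 2/9
Already in lowest terms.

2/9


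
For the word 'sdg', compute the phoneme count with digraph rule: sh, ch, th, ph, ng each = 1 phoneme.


Parsing 'sdg' greedily, digraphs first:
  's' -> consonant phoneme (phonemes so far: 1)
  'd' -> consonant phoneme (phonemes so far: 2)
  'g' -> consonant phoneme (phonemes so far: 3)
Total phonemes: 3

3


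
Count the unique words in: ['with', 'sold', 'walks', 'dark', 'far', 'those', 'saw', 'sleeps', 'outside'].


Listing all tokens and tracking unique types:
  Token 1: 'with' -> NEW (unique so far: 1)
  Token 2: 'sold' -> NEW (unique so far: 2)
  Token 3: 'walks' -> NEW (unique so far: 3)
  Token 4: 'dark' -> NEW (unique so far: 4)
  Token 5: 'far' -> NEW (unique so far: 5)
  Token 6: 'those' -> NEW (unique so far: 6)
  Token 7: 'saw' -> NEW (unique so far: 7)
  Token 8: 'sleeps' -> NEW (unique so far: 8)
  Token 9: 'outside' -> NEW (unique so far: 9)
Unique types: ('dark', 'far', 'outside', 'saw', 'sleeps', 'sold', 'those', 'walks', 'with')
Vocabulary size: 9

9


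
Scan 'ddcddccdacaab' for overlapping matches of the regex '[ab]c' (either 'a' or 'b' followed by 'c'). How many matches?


Pattern: [ab]c means either 'a' or 'b' followed by 'c'.
Scanning 'ddcddccdacaab' position-by-position:
  Pos 0: window 'dd' -> no
  Pos 1: window 'dc' -> no
  Pos 2: window 'cd' -> no
  Pos 3: window 'dd' -> no
  Pos 4: window 'dc' -> no
  Pos 5: window 'cc' -> no
  Pos 6: window 'cd' -> no
  Pos 7: window 'da' -> no
  Pos 8: window 'ac' -> MATCH
  Pos 9: window 'ca' -> no
  Pos 10: window 'aa' -> no
  Pos 11: window 'ab' -> no
  Pos 12: window 'b' -> no
Total matches: 1

1


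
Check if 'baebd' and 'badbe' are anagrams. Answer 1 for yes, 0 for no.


Sort characters of 'baebd': 'abbde'
Sort characters of 'badbe': 'abbde'
Sorted forms match -> they ARE anagrams
Result: 1

1


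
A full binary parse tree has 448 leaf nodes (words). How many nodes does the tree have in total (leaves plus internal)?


Leaf nodes (terminals): 448
Internal nodes = n - 1 = 448 - 1 = 447
Total = leaves + internal = 448 + 447 = 895

895


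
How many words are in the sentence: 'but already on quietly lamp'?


Counting words by splitting on spaces:
  Word 1: 'but'
  Word 2: 'already'
  Word 3: 'on'
  Word 4: 'quietly'
  Word 5: 'lamp'
Total words: 5

5


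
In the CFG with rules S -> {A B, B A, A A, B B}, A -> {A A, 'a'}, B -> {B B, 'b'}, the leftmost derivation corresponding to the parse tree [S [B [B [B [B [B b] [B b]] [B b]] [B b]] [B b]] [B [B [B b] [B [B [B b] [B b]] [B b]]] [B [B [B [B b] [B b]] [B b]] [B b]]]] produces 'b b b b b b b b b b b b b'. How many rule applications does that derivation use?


Every bracketed nonterminal node [X ...] in the tree is produced by exactly one rule application.
Reading the tree off as a leftmost derivation:
  Step 1: S  =>  B B   (applied S -> B B)
  Step 2: B B  =>  B B B   (applied B -> B B)
  Step 3: B B B  =>  B B B B   (applied B -> B B)
  Step 4: B B B B  =>  B B B B B   (applied B -> B B)
  Step 5: B B B B B  =>  B B B B B B   (applied B -> B B)
  Step 6: B B B B B B  =>  b B B B B B   (applied B -> b)
  Step 7: b B B B B B  =>  b b B B B B   (applied B -> b)
  Step 8: b b B B B B  =>  b b b B B B   (applied B -> b)
  Step 9: b b b B B B  =>  b b b b B B   (applied B -> b)
  Step 10: b b b b B B  =>  b b b b b B   (applied B -> b)
  Step 11: b b b b b B  =>  b b b b b B B   (applied B -> B B)
  Step 12: b b b b b B B  =>  b b b b b B B B   (applied B -> B B)
  Step 13: b b b b b B B B  =>  b b b b b b B B   (applied B -> b)
  Step 14: b b b b b b B B  =>  b b b b b b B B B   (applied B -> B B)
  Step 15: b b b b b b B B B  =>  b b b b b b B B B B   (applied B -> B B)
  Step 16: b b b b b b B B B B  =>  b b b b b b b B B B   (applied B -> b)
  Step 17: b b b b b b b B B B  =>  b b b b b b b b B B   (applied B -> b)
  Step 18: b b b b b b b b B B  =>  b b b b b b b b b B   (applied B -> b)
  Step 19: b b b b b b b b b B  =>  b b b b b b b b b B B   (applied B -> B B)
  Step 20: b b b b b b b b b B B  =>  b b b b b b b b b B B B   (applied B -> B B)
  Step 21: b b b b b b b b b B B B  =>  b b b b b b b b b B B B B   (applied B -> B B)
  Step 22: b b b b b b b b b B B B B  =>  b b b b b b b b b b B B B   (applied B -> b)
  Step 23: b b b b b b b b b b B B B  =>  b b b b b b b b b b b B B   (applied B -> b)
  Step 24: b b b b b b b b b b b B B  =>  b b b b b b b b b b b b B   (applied B -> b)
  Step 25: b b b b b b b b b b b b B  =>  b b b b b b b b b b b b b   (applied B -> b)
Final yield: b b b b b b b b b b b b b
Total rewrite steps: 25

25


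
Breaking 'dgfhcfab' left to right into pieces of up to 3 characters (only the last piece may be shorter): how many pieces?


'dgfhcfab' has 8 characters.
Chunking with max size 3:
  Chunk 1: 'dgf' (positions 0-2)
  Chunk 2: 'hcf' (positions 3-5)
  Chunk 3: 'ab' (positions 6-7)
Total chunks: ceil(8 / 3) = 3

3


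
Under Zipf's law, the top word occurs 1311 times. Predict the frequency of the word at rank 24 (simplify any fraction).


Zipf's law: freq(rank) = f1 / rank
f1 = 1311, rank = 24
freq = 1311 / 24
GCD(1311, 24) = 3
Simplified: 437/8

437/8


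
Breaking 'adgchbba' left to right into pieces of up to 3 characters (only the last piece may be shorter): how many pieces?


'adgchbba' has 8 characters.
Chunking with max size 3:
  Chunk 1: 'adg' (positions 0-2)
  Chunk 2: 'chb' (positions 3-5)
  Chunk 3: 'ba' (positions 6-7)
Total chunks: ceil(8 / 3) = 3

3


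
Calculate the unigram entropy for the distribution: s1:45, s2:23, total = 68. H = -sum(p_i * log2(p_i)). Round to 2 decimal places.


Computing entropy H = -sum(p_i * log2(p_i)):
  s1: p = 45/68 = 0.6618, -p*log2(p) = 0.3942
  s2: p = 23/68 = 0.3382, -p*log2(p) = 0.5290
H = sum of terms = 0.9232
Rounded to 2 decimals: 0.92

0.92


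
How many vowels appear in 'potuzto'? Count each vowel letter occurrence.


Scanning each character of 'potuzto':
  Position 1: 'p' -> consonant (running count: 0)
  Position 2: 'o' -> vowel (running count: 1)
  Position 3: 't' -> consonant (running count: 1)
  Position 4: 'u' -> vowel (running count: 2)
  Position 5: 'z' -> consonant (running count: 2)
  Position 6: 't' -> consonant (running count: 2)
  Position 7: 'o' -> vowel (running count: 3)
Total vowels: 3

3


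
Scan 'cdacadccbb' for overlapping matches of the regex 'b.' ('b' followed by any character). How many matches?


Pattern: b. means 'b' followed by any character.
Scanning 'cdacadccbb' position-by-position:
  Pos 0: window 'cd' -> no
  Pos 1: window 'da' -> no
  Pos 2: window 'ac' -> no
  Pos 3: window 'ca' -> no
  Pos 4: window 'ad' -> no
  Pos 5: window 'dc' -> no
  Pos 6: window 'cc' -> no
  Pos 7: window 'cb' -> no
  Pos 8: window 'bb' -> MATCH
  Pos 9: window 'b' -> no
Total matches: 1

1


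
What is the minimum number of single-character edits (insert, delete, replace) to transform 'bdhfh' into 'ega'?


Building DP table for s1='bdhfh' (len 5) and s2='ega' (len 3):
       e  g  a
    0  1  2  3
  b 1  1  2  3
  d 2  2  2  3
  h 3  3  3  3
  f 4  4  4  4
  h 5  5  5  5
Edit distance = dp[5][3] = 5

5


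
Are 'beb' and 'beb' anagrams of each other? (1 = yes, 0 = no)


Sort characters of 'beb': 'bbe'
Sort characters of 'beb': 'bbe'
Sorted forms match -> they ARE anagrams
Result: 1

1


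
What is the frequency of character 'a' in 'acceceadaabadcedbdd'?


Scanning 'acceceadaabadcedbdd' for 'a':
  Position 0: 'a' -> MATCH (count: 1)
  Position 6: 'a' -> MATCH (count: 2)
  Position 8: 'a' -> MATCH (count: 3)
  Position 9: 'a' -> MATCH (count: 4)
  Position 11: 'a' -> MATCH (count: 5)
Total occurrences of 'a': 5

5


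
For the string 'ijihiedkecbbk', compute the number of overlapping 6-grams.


String 'ijihiedkecbbk' has length L = 13.
Number of overlapping n-grams = L - n + 1
Substituting: 13 - 6 + 1 = 8

8


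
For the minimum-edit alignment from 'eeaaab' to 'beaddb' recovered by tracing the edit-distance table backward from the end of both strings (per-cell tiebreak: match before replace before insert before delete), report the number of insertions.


Edit distance = 3. Backtracking from cell (6, 6) with preference match > replace > insert > delete,
then listing the resulting alignment 'eeaaab' -> 'beaddb' left to right:
  Step 1: replace e->b
  Step 2: keep 'e'
  Step 3: keep 'a'
  Step 4: replace a->d
  Step 5: replace a->d
  Step 6: keep 'b'
Total insertions: 0

0


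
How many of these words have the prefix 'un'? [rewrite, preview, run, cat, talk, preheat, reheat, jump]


Checking each word for prefix 'un':
  'rewrite' -> no (count: 0)
  'preview' -> no (count: 0)
  'run' -> no (count: 0)
  'cat' -> no (count: 0)
  'talk' -> no (count: 0)
  'preheat' -> no (count: 0)
  'reheat' -> no (count: 0)
  'jump' -> no (count: 0)
Total with prefix 'un': 0

0


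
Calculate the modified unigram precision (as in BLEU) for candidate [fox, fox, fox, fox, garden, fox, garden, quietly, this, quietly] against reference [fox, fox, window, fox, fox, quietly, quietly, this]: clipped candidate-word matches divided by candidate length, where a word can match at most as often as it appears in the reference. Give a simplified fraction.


Reference word counts: {'fox': 4, 'quietly': 2, 'this': 1, 'window': 1}
Checking each candidate word (with clipping):
  'fox' -> in reference (ref count 4, used 1/4) -> match (matches: 1)
  'fox' -> in reference (ref count 4, used 2/4) -> match (matches: 2)
  'fox' -> in reference (ref count 4, used 3/4) -> match (matches: 3)
  'fox' -> in reference (ref count 4, used 4/4) -> match (matches: 4)
  'garden' -> not in reference -> no match (matches: 4)
  'fox' -> ref count 4 already used up (4/4) -> clipped, no match (matches: 4)
  'garden' -> not in reference -> no match (matches: 4)
  'quietly' -> in reference (ref count 2, used 1/2) -> match (matches: 5)
  'this' -> in reference (ref count 1, used 1/1) -> match (matches: 6)
  'quietly' -> in reference (ref count 2, used 2/2) -> match (matches: 7)
Clipped matches: 7, Candidate length: 10
Precision = 7/10

7/10


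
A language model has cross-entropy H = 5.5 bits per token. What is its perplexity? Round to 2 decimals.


Perplexity formula: PP = 2^H
H = 5.5
PP = 2^5.5
Decompose: 2^5.5 = 2^5 * 2^0.5 = 2^5 * sqrt(2)
2^5 = 32, sqrt(2) ~ 1.4142136
PP ~ 32 * 1.4142136 = 45.2548352
Rounded to 2 decimals: 45.25

45.25


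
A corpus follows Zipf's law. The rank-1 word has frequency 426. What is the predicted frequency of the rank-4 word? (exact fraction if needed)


Zipf's law: freq(rank) = f1 / rank
f1 = 426, rank = 4
freq = 426 / 4
GCD(426, 4) = 2
Simplified: 213/2

213/2


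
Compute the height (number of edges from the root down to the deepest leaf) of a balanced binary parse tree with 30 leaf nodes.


In a balanced binary tree with n leaves the deepest leaf is ceil(log2(n)) edges below the root.
log2(30) = 4.9069
ceil(4.9069) = 5
height (edges) = 5

5


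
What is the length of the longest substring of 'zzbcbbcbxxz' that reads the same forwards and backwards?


Scanning 'zzbcbbcbxxz' for palindromic substrings.
Substring at positions 2-7: 'bcbbcb'.
Check: reverse('bcbbcb') = 'bcbbcb' -> palindrome confirmed.
Neighbouring characters ('z' / 'x') break symmetry, so it cannot extend further.
No longer palindromic substring exists; longest length = 6

6


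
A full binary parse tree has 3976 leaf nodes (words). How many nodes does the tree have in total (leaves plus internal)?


Leaf nodes (terminals): 3976
Internal nodes = n - 1 = 3976 - 1 = 3975
Total = leaves + internal = 3976 + 3975 = 7951

7951


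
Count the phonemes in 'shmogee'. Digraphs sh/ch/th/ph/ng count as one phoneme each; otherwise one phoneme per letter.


Parsing 'shmogee' greedily, digraphs first:
  'sh' -> digraph (1 consonant phoneme) (phonemes so far: 1)
  'm' -> consonant phoneme (phonemes so far: 2)
  'o' -> vowel phoneme (phonemes so far: 3)
  'g' -> consonant phoneme (phonemes so far: 4)
  'e' -> vowel phoneme (phonemes so far: 5)
  'e' -> vowel phoneme (phonemes so far: 6)
Total phonemes: 6

6


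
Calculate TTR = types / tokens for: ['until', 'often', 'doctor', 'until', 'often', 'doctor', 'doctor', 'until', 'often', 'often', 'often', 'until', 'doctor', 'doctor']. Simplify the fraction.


Tokens: 14
Unique types: ('doctor', 'often', 'until') = 3
TTR = 3/14
Already in lowest terms.

3/14


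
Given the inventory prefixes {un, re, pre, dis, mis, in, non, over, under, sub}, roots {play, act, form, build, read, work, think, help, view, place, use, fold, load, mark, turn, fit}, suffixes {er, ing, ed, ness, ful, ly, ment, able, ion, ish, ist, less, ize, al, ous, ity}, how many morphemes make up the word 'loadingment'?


Segmenting 'loadingment' against the inventory:
  'load' -> root (morpheme 1)
  'ing' -> suffix (morpheme 2)
  'ment' -> suffix (morpheme 3)
Total morphemes: 3

3


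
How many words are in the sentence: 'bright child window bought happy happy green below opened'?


Counting words by splitting on spaces:
  Word 1: 'bright'
  Word 2: 'child'
  Word 3: 'window'
  Word 4: 'bought'
  Word 5: 'happy'
  Word 6: 'happy'
  Word 7: 'green'
  Word 8: 'below'
  Word 9: 'opened'
Total words: 9

9


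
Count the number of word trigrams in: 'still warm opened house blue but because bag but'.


Word trigrams from [9] words:
  Trigram 1: (still warm opened)
  Trigram 2: (warm opened house)
  Trigram 3: (opened house blue)
  Trigram 4: (house blue but)
  Trigram 5: (blue but because)
  Trigram 6: (but because bag)
  Trigram 7: (because bag but)
Total word trigrams: 9 - 2 = 7

7


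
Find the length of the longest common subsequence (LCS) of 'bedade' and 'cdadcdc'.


DP table for LCS of 'bedade' and 'cdadcdc':
       c  d  a  d  c  d  c
    0  0  0  0  0  0  0  0
  b 0  0  0  0  0  0  0  0
  e 0  0  0  0  0  0  0  0
  d 0  0  1  1  1  1  1  1
  a 0  0  1  2  2  2  2  2
  d 0  0  1  2  3  3  3  3
  e 0  0  1  2  3  3  3  3
LCS: 'dad'
LCS length = 3

3


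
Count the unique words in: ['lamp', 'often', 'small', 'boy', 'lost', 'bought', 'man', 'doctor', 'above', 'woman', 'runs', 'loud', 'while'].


Listing all tokens and tracking unique types:
  Token 1: 'lamp' -> NEW (unique so far: 1)
  Token 2: 'often' -> NEW (unique so far: 2)
  Token 3: 'small' -> NEW (unique so far: 3)
  Token 4: 'boy' -> NEW (unique so far: 4)
  Token 5: 'lost' -> NEW (unique so far: 5)
  Token 6: 'bought' -> NEW (unique so far: 6)
  Token 7: 'man' -> NEW (unique so far: 7)
  Token 8: 'doctor' -> NEW (unique so far: 8)
  Token 9: 'above' -> NEW (unique so far: 9)
  Token 10: 'woman' -> NEW (unique so far: 10)
  Token 11: 'runs' -> NEW (unique so far: 11)
  Token 12: 'loud' -> NEW (unique so far: 12)
  Token 13: 'while' -> NEW (unique so far: 13)
Unique types: ('above', 'bought', 'boy', 'doctor', 'lamp', 'lost', 'loud', 'man', 'often', 'runs', 'small', 'while', 'woman')
Vocabulary size: 13

13


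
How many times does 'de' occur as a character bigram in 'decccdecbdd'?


Scanning 'decccdecbdd' for bigram 'de':
  Position 0: 'de' -> MATCH
  Position 1: 'ec' -> no
  Position 2: 'cc' -> no
  Position 3: 'cc' -> no
  Position 4: 'cd' -> no
  Position 5: 'de' -> MATCH
  Position 6: 'ec' -> no
  Position 7: 'cb' -> no
  Position 8: 'bd' -> no
  Position 9: 'dd' -> no
Total matches: 2

2


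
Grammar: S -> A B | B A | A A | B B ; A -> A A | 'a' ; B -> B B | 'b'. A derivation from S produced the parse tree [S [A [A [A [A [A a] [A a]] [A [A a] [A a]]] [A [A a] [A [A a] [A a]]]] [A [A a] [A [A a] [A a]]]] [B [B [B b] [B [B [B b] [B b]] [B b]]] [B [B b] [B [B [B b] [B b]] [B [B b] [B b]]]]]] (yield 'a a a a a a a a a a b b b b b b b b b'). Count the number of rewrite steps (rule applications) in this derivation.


Every bracketed nonterminal node [X ...] in the tree is produced by exactly one rule application.
Reading the tree off as a leftmost derivation:
  Step 1: S  =>  A B   (applied S -> A B)
  Step 2: A B  =>  A A B   (applied A -> A A)
  Step 3: A A B  =>  A A A B   (applied A -> A A)
  Step 4: A A A B  =>  A A A A B   (applied A -> A A)
  Step 5: A A A A B  =>  A A A A A B   (applied A -> A A)
  Step 6: A A A A A B  =>  a A A A A B   (applied A -> a)
  Step 7: a A A A A B  =>  a a A A A B   (applied A -> a)
  Step 8: a a A A A B  =>  a a A A A A B   (applied A -> A A)
  Step 9: a a A A A A B  =>  a a a A A A B   (applied A -> a)
  Step 10: a a a A A A B  =>  a a a a A A B   (applied A -> a)
  Step 11: a a a a A A B  =>  a a a a A A A B   (applied A -> A A)
  Step 12: a a a a A A A B  =>  a a a a a A A B   (applied A -> a)
  Step 13: a a a a a A A B  =>  a a a a a A A A B   (applied A -> A A)
  Step 14: a a a a a A A A B  =>  a a a a a a A A B   (applied A -> a)
  Step 15: a a a a a a A A B  =>  a a a a a a a A B   (applied A -> a)
  Step 16: a a a a a a a A B  =>  a a a a a a a A A B   (applied A -> A A)
  Step 17: a a a a a a a A A B  =>  a a a a a a a a A B   (applied A -> a)
  Step 18: a a a a a a a a A B  =>  a a a a a a a a A A B   (applied A -> A A)
  Step 19: a a a a a a a a A A B  =>  a a a a a a a a a A B   (applied A -> a)
  Step 20: a a a a a a a a a A B  =>  a a a a a a a a a a B   (applied A -> a)
  Step 21: a a a a a a a a a a B  =>  a a a a a a a a a a B B   (applied B -> B B)
  Step 22: a a a a a a a a a a B B  =>  a a a a a a a a a a B B B   (applied B -> B B)
  Step 23: a a a a a a a a a a B B B  =>  a a a a a a a a a a b B B   (applied B -> b)
  Step 24: a a a a a a a a a a b B B  =>  a a a a a a a a a a b B B B   (applied B -> B B)
  Step 25: a a a a a a a a a a b B B B  =>  a a a a a a a a a a b B B B B   (applied B -> B B)
  Step 26: a a a a a a a a a a b B B B B  =>  a a a a a a a a a a b b B B B   (applied B -> b)
  Step 27: a a a a a a a a a a b b B B B  =>  a a a a a a a a a a b b b B B   (applied B -> b)
  Step 28: a a a a a a a a a a b b b B B  =>  a a a a a a a a a a b b b b B   (applied B -> b)
  Step 29: a a a a a a a a a a b b b b B  =>  a a a a a a a a a a b b b b B B   (applied B -> B B)
  Step 30: a a a a a a a a a a b b b b B B  =>  a a a a a a a a a a b b b b b B   (applied B -> b)
  Step 31: a a a a a a a a a a b b b b b B  =>  a a a a a a a a a a b b b b b B B   (applied B -> B B)
  Step 32: a a a a a a a a a a b b b b b B B  =>  a a a a a a a a a a b b b b b B B B   (applied B -> B B)
  Step 33: a a a a a a a a a a b b b b b B B B  =>  a a a a a a a a a a b b b b b b B B   (applied B -> b)
  Step 34: a a a a a a a a a a b b b b b b B B  =>  a a a a a a a a a a b b b b b b b B   (applied B -> b)
  Step 35: a a a a a a a a a a b b b b b b b B  =>  a a a a a a a a a a b b b b b b b B B   (applied B -> B B)
  Step 36: a a a a a a a a a a b b b b b b b B B  =>  a a a a a a a a a a b b b b b b b b B   (applied B -> b)
  Step 37: a a a a a a a a a a b b b b b b b b B  =>  a a a a a a a a a a b b b b b b b b b   (applied B -> b)
Final yield: a a a a a a a a a a b b b b b b b b b
Total rewrite steps: 37

37


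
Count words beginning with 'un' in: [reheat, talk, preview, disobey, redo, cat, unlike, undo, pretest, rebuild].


Checking each word for prefix 'un':
  'reheat' -> no (count: 0)
  'talk' -> no (count: 0)
  'preview' -> no (count: 0)
  'disobey' -> no (count: 0)
  'redo' -> no (count: 0)
  'cat' -> no (count: 0)
  'unlike' -> YES, starts with 'un' (count: 1)
  'undo' -> YES, starts with 'un' (count: 2)
  'pretest' -> no (count: 2)
  'rebuild' -> no (count: 2)
Total with prefix 'un': 2

2


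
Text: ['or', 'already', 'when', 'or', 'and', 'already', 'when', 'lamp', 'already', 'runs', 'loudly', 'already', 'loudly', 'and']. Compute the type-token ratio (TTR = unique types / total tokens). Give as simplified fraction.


Tokens: 14
Unique types: ('already', 'and', 'lamp', 'loudly', 'or', 'runs', 'when') = 7
TTR = 7/14
Simplify: divide both by 7 -> 1/2
TTR = 1/2

1/2


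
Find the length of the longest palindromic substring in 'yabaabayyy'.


Scanning 'yabaabayyy' for palindromic substrings.
Substring at positions 0-7: 'yabaabay'.
Check: reverse('yabaabay') = 'yabaabay' -> palindrome confirmed.
Neighbouring characters ('-' / 'y') break symmetry, so it cannot extend further.
No longer palindromic substring exists; longest length = 8

8


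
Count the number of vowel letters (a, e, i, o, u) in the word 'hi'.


Scanning each character of 'hi':
  Position 1: 'h' -> consonant (running count: 0)
  Position 2: 'i' -> vowel (running count: 1)
Total vowels: 1

1


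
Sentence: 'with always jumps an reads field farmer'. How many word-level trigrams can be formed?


Word trigrams from [7] words:
  Trigram 1: (with always jumps)
  Trigram 2: (always jumps an)
  Trigram 3: (jumps an reads)
  Trigram 4: (an reads field)
  Trigram 5: (reads field farmer)
Total word trigrams: 7 - 2 = 5

5


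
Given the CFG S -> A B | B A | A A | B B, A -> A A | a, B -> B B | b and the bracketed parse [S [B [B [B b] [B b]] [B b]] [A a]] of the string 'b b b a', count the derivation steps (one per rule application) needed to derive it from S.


Every bracketed nonterminal node [X ...] in the tree is produced by exactly one rule application.
Reading the tree off as a leftmost derivation:
  Step 1: S  =>  B A   (applied S -> B A)
  Step 2: B A  =>  B B A   (applied B -> B B)
  Step 3: B B A  =>  B B B A   (applied B -> B B)
  Step 4: B B B A  =>  b B B A   (applied B -> b)
  Step 5: b B B A  =>  b b B A   (applied B -> b)
  Step 6: b b B A  =>  b b b A   (applied B -> b)
  Step 7: b b b A  =>  b b b a   (applied A -> a)
Final yield: b b b a
Total rewrite steps: 7

7


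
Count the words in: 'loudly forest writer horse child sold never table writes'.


Counting words by splitting on spaces:
  Word 1: 'loudly'
  Word 2: 'forest'
  Word 3: 'writer'
  Word 4: 'horse'
  Word 5: 'child'
  Word 6: 'sold'
  Word 7: 'never'
  Word 8: 'table'
  Word 9: 'writes'
Total words: 9

9


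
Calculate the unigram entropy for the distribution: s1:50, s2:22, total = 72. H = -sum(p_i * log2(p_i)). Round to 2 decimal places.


Computing entropy H = -sum(p_i * log2(p_i)):
  s1: p = 50/72 = 0.6944, -p*log2(p) = 0.3653
  s2: p = 22/72 = 0.3056, -p*log2(p) = 0.5227
H = sum of terms = 0.8880
Rounded to 2 decimals: 0.89

0.89


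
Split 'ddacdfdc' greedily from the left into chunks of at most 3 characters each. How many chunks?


'ddacdfdc' has 8 characters.
Chunking with max size 3:
  Chunk 1: 'dda' (positions 0-2)
  Chunk 2: 'cdf' (positions 3-5)
  Chunk 3: 'dc' (positions 6-7)
Total chunks: ceil(8 / 3) = 3

3


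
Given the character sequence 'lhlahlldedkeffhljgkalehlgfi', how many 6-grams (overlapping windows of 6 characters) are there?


String 'lhlahlldedkeffhljgkalehlgfi' has length L = 27.
Number of overlapping n-grams = L - n + 1
Substituting: 27 - 6 + 1 = 22

22


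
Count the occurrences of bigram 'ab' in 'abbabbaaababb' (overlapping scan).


Scanning 'abbabbaaababb' for bigram 'ab':
  Position 0: 'ab' -> MATCH
  Position 1: 'bb' -> no
  Position 2: 'ba' -> no
  Position 3: 'ab' -> MATCH
  Position 4: 'bb' -> no
  Position 5: 'ba' -> no
  Position 6: 'aa' -> no
  Position 7: 'aa' -> no
  Position 8: 'ab' -> MATCH
  Position 9: 'ba' -> no
  Position 10: 'ab' -> MATCH
  Position 11: 'bb' -> no
Total matches: 4

4


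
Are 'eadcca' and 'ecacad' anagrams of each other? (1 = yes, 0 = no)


Sort characters of 'eadcca': 'aaccde'
Sort characters of 'ecacad': 'aaccde'
Sorted forms match -> they ARE anagrams
Result: 1

1


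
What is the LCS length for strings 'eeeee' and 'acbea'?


DP table for LCS of 'eeeee' and 'acbea':
       a  c  b  e  a
    0  0  0  0  0  0
  e 0  0  0  0  1  1
  e 0  0  0  0  1  1
  e 0  0  0  0  1  1
  e 0  0  0  0  1  1
  e 0  0  0  0  1  1
LCS: 'e'
LCS length = 1

1


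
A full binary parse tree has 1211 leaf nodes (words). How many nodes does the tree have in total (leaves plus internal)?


Leaf nodes (terminals): 1211
Internal nodes = n - 1 = 1211 - 1 = 1210
Total = leaves + internal = 1211 + 1210 = 2421

2421


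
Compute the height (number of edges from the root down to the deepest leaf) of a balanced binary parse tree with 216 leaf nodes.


In a balanced binary tree with n leaves the deepest leaf is ceil(log2(n)) edges below the root.
log2(216) = 7.7549
ceil(7.7549) = 8
height (edges) = 8

8


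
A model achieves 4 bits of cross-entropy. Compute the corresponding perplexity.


Perplexity formula: PP = 2^H
H = 4
PP = 2^4
Steps: 2^1 = 2, 2^2 = 4, 2^3 = 8, 2^4 = 16
PP = 16

16


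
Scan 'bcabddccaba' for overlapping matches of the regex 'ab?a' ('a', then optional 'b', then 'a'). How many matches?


Pattern: ab?a means 'a', then optional 'b', then 'a'.
Scanning 'bcabddccaba' position-by-position:
  Pos 0: window 'bca' -> no
  Pos 1: window 'cab' -> no
  Pos 2: window 'abd' -> no
  Pos 3: window 'bdd' -> no
  Pos 4: window 'ddc' -> no
  Pos 5: window 'dcc' -> no
  Pos 6: window 'cca' -> no
  Pos 7: window 'cab' -> no
  Pos 8: window 'aba' -> MATCH
  Pos 9: window 'ba' -> no
  Pos 10: window 'a' -> no
Total matches: 1

1


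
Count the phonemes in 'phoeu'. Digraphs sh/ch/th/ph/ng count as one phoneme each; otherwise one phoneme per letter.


Parsing 'phoeu' greedily, digraphs first:
  'ph' -> digraph (1 consonant phoneme) (phonemes so far: 1)
  'o' -> vowel phoneme (phonemes so far: 2)
  'e' -> vowel phoneme (phonemes so far: 3)
  'u' -> vowel phoneme (phonemes so far: 4)
Total phonemes: 4

4


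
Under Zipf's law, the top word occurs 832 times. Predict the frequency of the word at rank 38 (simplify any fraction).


Zipf's law: freq(rank) = f1 / rank
f1 = 832, rank = 38
freq = 832 / 38
GCD(832, 38) = 2
Simplified: 416/19

416/19


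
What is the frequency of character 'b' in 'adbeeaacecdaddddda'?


Scanning 'adbeeaacecdaddddda' for 'b':
  Position 2: 'b' -> MATCH (count: 1)
Total occurrences of 'b': 1

1


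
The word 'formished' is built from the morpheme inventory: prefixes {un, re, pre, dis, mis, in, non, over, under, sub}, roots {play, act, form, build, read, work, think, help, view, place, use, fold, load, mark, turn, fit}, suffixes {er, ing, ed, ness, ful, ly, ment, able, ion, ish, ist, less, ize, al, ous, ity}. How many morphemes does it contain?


Segmenting 'formished' against the inventory:
  'form' -> root (morpheme 1)
  'ish' -> suffix (morpheme 2)
  'ed' -> suffix (morpheme 3)
Total morphemes: 3

3


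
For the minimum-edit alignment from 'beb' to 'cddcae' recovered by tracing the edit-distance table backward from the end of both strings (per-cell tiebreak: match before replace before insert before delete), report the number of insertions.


Edit distance = 6. Backtracking from cell (3, 6) with preference match > replace > insert > delete,
then listing the resulting alignment 'beb' -> 'cddcae' left to right:
  Step 1: insert 'c' [insertion #1]
  Step 2: insert 'd' [insertion #2]
  Step 3: insert 'd' [insertion #3]
  Step 4: replace b->c
  Step 5: replace e->a
  Step 6: replace b->e
Total insertions: 3

3
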